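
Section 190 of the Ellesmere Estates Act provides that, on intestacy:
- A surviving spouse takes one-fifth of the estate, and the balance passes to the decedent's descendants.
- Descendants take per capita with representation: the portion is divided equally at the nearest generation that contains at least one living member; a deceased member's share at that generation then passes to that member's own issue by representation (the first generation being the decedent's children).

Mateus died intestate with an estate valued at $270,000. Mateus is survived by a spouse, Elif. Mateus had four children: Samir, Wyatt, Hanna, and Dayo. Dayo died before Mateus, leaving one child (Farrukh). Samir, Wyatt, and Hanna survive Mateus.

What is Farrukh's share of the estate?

Elif takes one-fifth of $270,000 = $54,000. The remaining $216,000 passes to the descendants.
The descendants' portion ($216,000) is divided into 4 shares of $54,000: Samir, Wyatt, and Hanna each take $54,000; Dayo's $54,000 share passes to Dayo's issue.
Dayo's share ($54,000) passes entirely to Farrukh.

Farrukh receives $54,000.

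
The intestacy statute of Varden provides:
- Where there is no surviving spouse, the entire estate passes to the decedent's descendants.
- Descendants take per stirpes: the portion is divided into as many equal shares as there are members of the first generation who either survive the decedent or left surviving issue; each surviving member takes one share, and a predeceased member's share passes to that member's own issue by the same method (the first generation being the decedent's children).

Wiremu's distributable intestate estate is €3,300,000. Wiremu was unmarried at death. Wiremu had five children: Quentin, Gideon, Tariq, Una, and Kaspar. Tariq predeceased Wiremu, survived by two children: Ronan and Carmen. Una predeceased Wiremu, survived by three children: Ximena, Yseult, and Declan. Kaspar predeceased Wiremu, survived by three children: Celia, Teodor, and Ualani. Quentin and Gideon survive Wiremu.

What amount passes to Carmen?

The entire €3,300,000 passes to the descendants.
That amount (€3,300,000) is divided into 5 shares of €660,000: Quentin and Gideon each take €660,000; Tariq's €660,000 share passes to Tariq's issue; Una's €660,000 share passes to Una's issue; Kaspar's €660,000 share passes to Kaspar's issue.
Tariq's share (€660,000) is divided into 2 shares of €330,000: Ronan and Carmen each take €330,000.
Una's share (€660,000) is divided into 3 shares of €220,000: Ximena, Yseult, and Declan each take €220,000.
Kaspar's share (€660,000) is divided into 3 shares of €220,000: Celia, Teodor, and Ualani each take €220,000.

Carmen receives €330,000.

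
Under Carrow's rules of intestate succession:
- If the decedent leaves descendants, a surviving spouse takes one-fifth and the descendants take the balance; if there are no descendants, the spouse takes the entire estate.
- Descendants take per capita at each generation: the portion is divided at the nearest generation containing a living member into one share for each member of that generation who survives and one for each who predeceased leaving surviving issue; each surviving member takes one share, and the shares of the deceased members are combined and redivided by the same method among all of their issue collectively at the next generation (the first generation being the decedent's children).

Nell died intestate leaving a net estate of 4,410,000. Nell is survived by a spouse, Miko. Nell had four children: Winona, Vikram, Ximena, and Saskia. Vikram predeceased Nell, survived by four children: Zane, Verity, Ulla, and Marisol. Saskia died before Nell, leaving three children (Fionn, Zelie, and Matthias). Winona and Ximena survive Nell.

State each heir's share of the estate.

Miko: 882,000; Winona: 882,000; Zane: 252,000; Verity: 252,000; Ulla: 252,000; Marisol: 252,000; Ximena: 882,000; Fionn: 252,000; Zelie: 252,000; Matthias: 252,000

Miko takes one-fifth of 4,410,000 = 882,000. The remaining 3,528,000 passes to the descendants.
The descendants' portion (3,528,000) is divided at the children's generation into 4 shares of 882,000. Winona and Ximena each take 882,000. The 2 shares of the deceased (Vikram and Saskia) are combined into a pool of 1,764,000.
That pool (1,764,000) is divided at the grandchildren's generation equally among Zane, Verity, Ulla, Marisol, Fionn, Zelie, and Matthias: 252,000 each.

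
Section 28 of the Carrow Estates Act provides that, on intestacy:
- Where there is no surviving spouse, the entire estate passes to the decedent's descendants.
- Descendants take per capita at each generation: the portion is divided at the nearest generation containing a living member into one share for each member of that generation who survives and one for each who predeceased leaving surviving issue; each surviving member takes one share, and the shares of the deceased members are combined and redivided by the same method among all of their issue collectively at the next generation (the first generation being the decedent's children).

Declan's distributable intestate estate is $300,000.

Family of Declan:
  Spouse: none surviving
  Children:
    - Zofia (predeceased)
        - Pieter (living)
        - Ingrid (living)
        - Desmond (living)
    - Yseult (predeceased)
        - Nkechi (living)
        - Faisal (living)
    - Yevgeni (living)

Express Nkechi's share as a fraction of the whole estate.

The entire $300,000 passes to the descendants.
That amount ($300,000) is divided at the children's generation into 3 shares of $100,000. Yevgeni takes $100,000. The 2 shares of the deceased (Zofia and Yseult) are combined into a pool of $200,000.
That pool ($200,000) is divided at the grandchildren's generation equally among Pieter, Ingrid, Desmond, Nkechi, and Faisal: $40,000 each.

Nkechi receives 2/15 of the estate.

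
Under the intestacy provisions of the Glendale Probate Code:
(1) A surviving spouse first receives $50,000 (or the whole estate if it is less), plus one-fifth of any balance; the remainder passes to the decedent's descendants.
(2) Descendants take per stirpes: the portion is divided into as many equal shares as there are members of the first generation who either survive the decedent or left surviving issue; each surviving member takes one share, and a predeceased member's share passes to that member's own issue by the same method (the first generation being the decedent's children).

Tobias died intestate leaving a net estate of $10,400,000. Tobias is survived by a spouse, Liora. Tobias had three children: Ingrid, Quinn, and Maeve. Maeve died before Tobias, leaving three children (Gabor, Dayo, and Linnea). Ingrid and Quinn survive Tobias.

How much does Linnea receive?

Liora first takes $50,000, leaving a balance of $10,350,000. Liora then takes one-fifth of the balance ($2,070,000), for a total of $2,120,000. The remaining $8,280,000 passes to the descendants.
The descendants' portion ($8,280,000) is divided into 3 shares of $2,760,000: Ingrid and Quinn each take $2,760,000; Maeve's $2,760,000 share passes to Maeve's issue.
Maeve's share ($2,760,000) is divided into 3 shares of $920,000: Gabor, Dayo, and Linnea each take $920,000.

Linnea receives $920,000.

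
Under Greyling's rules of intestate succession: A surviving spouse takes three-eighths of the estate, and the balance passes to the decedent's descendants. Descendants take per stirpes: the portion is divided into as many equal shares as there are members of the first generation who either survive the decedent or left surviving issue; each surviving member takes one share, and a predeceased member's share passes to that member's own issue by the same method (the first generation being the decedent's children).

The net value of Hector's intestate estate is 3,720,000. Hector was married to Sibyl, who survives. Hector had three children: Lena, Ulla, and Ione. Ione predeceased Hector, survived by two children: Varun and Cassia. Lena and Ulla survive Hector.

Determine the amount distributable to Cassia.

Sibyl takes three-eighths of 3,720,000 = 1,395,000. The remaining 2,325,000 passes to the descendants.
The descendants' portion (2,325,000) is divided into 3 shares of 775,000: Lena and Ulla each take 775,000; Ione's 775,000 share passes to Ione's issue.
Ione's share (775,000) is divided into 2 shares of 387,500: Varun and Cassia each take 387,500.

Cassia receives 387,500.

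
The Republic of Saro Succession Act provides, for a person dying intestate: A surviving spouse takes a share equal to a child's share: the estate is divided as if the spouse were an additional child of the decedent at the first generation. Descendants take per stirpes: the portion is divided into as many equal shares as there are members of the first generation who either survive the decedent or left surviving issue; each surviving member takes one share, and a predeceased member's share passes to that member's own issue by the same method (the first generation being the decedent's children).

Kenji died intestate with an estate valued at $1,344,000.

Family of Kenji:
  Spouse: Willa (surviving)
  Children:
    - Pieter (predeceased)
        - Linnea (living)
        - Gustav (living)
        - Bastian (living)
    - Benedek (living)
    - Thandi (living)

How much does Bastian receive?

The spouse counts as an additional share at the children's level, so there are 4 primary shares of $336,000. Willa takes one such share ($336,000).
The children's combined portion ($1,008,000) is divided into 3 shares of $336,000: Benedek and Thandi each take $336,000; Pieter's $336,000 share passes to Pieter's issue.
Pieter's share ($336,000) is divided into 3 shares of $112,000: Linnea, Gustav, and Bastian each take $112,000.

Bastian receives $112,000.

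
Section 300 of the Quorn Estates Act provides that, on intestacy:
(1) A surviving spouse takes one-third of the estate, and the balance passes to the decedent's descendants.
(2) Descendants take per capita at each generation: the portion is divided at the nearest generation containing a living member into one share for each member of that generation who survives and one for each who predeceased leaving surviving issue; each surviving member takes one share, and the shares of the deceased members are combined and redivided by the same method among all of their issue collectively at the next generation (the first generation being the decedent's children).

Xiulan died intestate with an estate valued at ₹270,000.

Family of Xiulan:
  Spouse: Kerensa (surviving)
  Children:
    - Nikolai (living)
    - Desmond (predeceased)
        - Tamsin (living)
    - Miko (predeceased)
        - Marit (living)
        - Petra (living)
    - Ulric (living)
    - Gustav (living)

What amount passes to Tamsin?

Tamsin receives ₹24,000.

Kerensa takes one-third of ₹270,000 = ₹90,000. The remaining ₹180,000 passes to the descendants.
The descendants' portion (₹180,000) is divided at the children's generation into 5 shares of ₹36,000. Nikolai, Ulric, and Gustav each take ₹36,000. The 2 shares of the deceased (Desmond and Miko) are combined into a pool of ₹72,000.
That pool (₹72,000) is divided at the grandchildren's generation equally among Tamsin, Marit, and Petra: ₹24,000 each.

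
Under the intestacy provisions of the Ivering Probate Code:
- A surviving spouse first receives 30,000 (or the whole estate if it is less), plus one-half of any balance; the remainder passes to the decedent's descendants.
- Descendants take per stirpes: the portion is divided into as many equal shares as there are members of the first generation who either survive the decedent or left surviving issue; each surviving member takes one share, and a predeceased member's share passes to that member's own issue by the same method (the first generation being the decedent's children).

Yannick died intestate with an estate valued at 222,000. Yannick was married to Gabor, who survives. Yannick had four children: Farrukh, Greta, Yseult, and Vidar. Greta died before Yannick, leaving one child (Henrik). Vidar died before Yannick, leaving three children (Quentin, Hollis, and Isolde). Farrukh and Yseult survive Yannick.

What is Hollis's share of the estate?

Gabor first takes 30,000, leaving a balance of 192,000. Gabor then takes one-half of the balance (96,000), for a total of 126,000. The remaining 96,000 passes to the descendants.
The descendants' portion (96,000) is divided into 4 shares of 24,000: Farrukh and Yseult each take 24,000; Greta's 24,000 share passes to Greta's issue; Vidar's 24,000 share passes to Vidar's issue.
Greta's share (24,000) passes entirely to Henrik.
Vidar's share (24,000) is divided into 3 shares of 8,000: Quentin, Hollis, and Isolde each take 8,000.

Hollis receives 8,000.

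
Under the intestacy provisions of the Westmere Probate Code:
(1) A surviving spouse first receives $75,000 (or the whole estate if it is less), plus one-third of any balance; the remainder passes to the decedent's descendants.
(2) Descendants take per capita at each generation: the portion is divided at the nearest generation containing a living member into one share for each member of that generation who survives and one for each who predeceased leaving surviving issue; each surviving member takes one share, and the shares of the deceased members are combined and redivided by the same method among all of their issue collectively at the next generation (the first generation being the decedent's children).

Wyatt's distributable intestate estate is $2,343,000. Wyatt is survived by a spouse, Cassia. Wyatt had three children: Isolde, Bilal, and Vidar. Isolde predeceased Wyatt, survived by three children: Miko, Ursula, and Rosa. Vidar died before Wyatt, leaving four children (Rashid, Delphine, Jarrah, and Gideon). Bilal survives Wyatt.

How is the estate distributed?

Cassia first takes $75,000, leaving a balance of $2,268,000. Cassia then takes one-third of the balance ($756,000), for a total of $831,000. The remaining $1,512,000 passes to the descendants.
The descendants' portion ($1,512,000) is divided at the children's generation into 3 shares of $504,000. Bilal takes $504,000. The 2 shares of the deceased (Isolde and Vidar) are combined into a pool of $1,008,000.
That pool ($1,008,000) is divided at the grandchildren's generation equally among Miko, Ursula, Rosa, Rashid, Delphine, Jarrah, and Gideon: $144,000 each.

Cassia: $831,000; Miko: $144,000; Ursula: $144,000; Rosa: $144,000; Bilal: $504,000; Rashid: $144,000; Delphine: $144,000; Jarrah: $144,000; Gideon: $144,000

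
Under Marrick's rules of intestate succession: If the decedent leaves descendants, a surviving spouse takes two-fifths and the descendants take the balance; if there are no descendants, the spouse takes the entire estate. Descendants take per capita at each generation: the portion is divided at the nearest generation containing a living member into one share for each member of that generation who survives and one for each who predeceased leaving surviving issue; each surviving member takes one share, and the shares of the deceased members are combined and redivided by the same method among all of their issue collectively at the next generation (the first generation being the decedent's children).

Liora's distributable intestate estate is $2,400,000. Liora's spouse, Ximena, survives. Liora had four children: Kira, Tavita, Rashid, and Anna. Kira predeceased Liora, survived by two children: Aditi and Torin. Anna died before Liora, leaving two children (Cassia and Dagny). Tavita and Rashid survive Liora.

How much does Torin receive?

Torin receives $180,000.

Ximena takes two-fifths of $2,400,000 = $960,000. The remaining $1,440,000 passes to the descendants.
The descendants' portion ($1,440,000) is divided at the children's generation into 4 shares of $360,000. Tavita and Rashid each take $360,000. The 2 shares of the deceased (Kira and Anna) are combined into a pool of $720,000.
That pool ($720,000) is divided at the grandchildren's generation equally among Aditi, Torin, Cassia, and Dagny: $180,000 each.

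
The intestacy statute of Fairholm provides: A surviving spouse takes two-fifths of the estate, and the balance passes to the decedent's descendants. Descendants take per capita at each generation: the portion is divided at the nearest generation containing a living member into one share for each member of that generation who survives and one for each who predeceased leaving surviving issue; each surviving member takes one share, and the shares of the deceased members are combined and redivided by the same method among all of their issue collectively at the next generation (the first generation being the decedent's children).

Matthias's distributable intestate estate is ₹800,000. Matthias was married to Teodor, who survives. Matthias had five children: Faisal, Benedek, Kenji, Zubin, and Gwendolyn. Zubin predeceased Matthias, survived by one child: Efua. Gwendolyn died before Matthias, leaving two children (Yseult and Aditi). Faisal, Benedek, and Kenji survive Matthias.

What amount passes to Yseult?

Teodor takes two-fifths of ₹800,000 = ₹320,000. The remaining ₹480,000 passes to the descendants.
The descendants' portion (₹480,000) is divided at the children's generation into 5 shares of ₹96,000. Faisal, Benedek, and Kenji each take ₹96,000. The 2 shares of the deceased (Zubin and Gwendolyn) are combined into a pool of ₹192,000.
That pool (₹192,000) is divided at the grandchildren's generation equally among Efua, Yseult, and Aditi: ₹64,000 each.

Yseult receives ₹64,000.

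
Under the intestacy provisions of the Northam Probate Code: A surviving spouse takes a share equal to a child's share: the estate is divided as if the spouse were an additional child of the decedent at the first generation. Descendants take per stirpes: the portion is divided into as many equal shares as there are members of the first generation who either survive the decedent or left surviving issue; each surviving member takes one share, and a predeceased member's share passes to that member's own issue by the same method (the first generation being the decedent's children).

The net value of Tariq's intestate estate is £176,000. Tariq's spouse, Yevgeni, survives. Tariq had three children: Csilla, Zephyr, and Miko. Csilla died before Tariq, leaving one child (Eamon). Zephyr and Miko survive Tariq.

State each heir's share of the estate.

Yevgeni: £44,000; Eamon: £44,000; Zephyr: £44,000; Miko: £44,000

The spouse counts as an additional share at the children's level, so there are 4 primary shares of £44,000. Yevgeni takes one such share (£44,000).
The children's combined portion (£132,000) is divided into 3 shares of £44,000: Zephyr and Miko each take £44,000; Csilla's £44,000 share passes to Csilla's issue.
Csilla's share (£44,000) passes entirely to Eamon.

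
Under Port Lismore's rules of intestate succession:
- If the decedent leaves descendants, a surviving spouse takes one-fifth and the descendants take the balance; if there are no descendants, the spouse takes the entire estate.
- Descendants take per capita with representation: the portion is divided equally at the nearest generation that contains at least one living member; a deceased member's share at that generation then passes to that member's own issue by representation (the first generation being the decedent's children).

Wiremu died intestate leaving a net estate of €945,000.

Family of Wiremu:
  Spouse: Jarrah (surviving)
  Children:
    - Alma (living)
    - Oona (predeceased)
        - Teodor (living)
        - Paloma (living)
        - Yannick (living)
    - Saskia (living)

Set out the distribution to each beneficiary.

Jarrah takes one-fifth of €945,000 = €189,000. The remaining €756,000 passes to the descendants.
The descendants' portion (€756,000) is divided into 3 shares of €252,000: Alma and Saskia each take €252,000; Oona's €252,000 share passes to Oona's issue.
Oona's share (€252,000) is divided into 3 shares of €84,000: Teodor, Paloma, and Yannick each take €84,000.

Jarrah: €189,000; Alma: €252,000; Teodor: €84,000; Paloma: €84,000; Yannick: €84,000; Saskia: €252,000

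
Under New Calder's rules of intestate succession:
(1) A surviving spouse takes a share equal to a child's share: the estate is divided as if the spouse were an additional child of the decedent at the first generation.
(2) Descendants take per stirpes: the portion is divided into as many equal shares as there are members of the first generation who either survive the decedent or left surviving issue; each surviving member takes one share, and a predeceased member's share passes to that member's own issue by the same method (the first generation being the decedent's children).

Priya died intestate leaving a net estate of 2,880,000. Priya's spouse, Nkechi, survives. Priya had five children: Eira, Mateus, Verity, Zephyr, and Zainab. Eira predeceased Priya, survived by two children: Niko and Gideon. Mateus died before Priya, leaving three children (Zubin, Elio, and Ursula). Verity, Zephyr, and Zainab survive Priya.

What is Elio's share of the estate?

The spouse counts as an additional share at the children's level, so there are 6 primary shares of 480,000. Nkechi takes one such share (480,000).
The children's combined portion (2,400,000) is divided into 5 shares of 480,000: Verity, Zephyr, and Zainab each take 480,000; Eira's 480,000 share passes to Eira's issue; Mateus's 480,000 share passes to Mateus's issue.
Eira's share (480,000) is divided into 2 shares of 240,000: Niko and Gideon each take 240,000.
Mateus's share (480,000) is divided into 3 shares of 160,000: Zubin, Elio, and Ursula each take 160,000.

Elio receives 160,000.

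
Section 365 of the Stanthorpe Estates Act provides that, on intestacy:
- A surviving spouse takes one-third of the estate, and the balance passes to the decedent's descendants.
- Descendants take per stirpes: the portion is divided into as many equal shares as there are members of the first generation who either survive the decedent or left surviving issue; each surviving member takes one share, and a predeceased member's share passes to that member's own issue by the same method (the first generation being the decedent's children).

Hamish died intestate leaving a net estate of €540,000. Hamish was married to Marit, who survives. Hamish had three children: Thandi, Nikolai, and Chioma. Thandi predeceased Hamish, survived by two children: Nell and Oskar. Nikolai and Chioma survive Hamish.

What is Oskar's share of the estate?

Oskar receives €60,000.

Marit takes one-third of €540,000 = €180,000. The remaining €360,000 passes to the descendants.
The descendants' portion (€360,000) is divided into 3 shares of €120,000: Nikolai and Chioma each take €120,000; Thandi's €120,000 share passes to Thandi's issue.
Thandi's share (€120,000) is divided into 2 shares of €60,000: Nell and Oskar each take €60,000.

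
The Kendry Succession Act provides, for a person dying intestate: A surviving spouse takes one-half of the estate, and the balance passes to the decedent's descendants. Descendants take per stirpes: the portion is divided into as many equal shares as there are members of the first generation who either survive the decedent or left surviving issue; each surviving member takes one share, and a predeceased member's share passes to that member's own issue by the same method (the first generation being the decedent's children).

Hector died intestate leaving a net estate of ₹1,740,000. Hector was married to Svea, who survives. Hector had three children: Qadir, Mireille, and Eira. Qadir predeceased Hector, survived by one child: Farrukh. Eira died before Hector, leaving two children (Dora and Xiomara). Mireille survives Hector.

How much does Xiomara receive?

Svea takes one-half of ₹1,740,000 = ₹870,000. The remaining ₹870,000 passes to the descendants.
The descendants' portion (₹870,000) is divided into 3 shares of ₹290,000: Mireille takes ₹290,000; Qadir's ₹290,000 share passes to Qadir's issue; Eira's ₹290,000 share passes to Eira's issue.
Qadir's share (₹290,000) passes entirely to Farrukh.
Eira's share (₹290,000) is divided into 2 shares of ₹145,000: Dora and Xiomara each take ₹145,000.

Xiomara receives ₹145,000.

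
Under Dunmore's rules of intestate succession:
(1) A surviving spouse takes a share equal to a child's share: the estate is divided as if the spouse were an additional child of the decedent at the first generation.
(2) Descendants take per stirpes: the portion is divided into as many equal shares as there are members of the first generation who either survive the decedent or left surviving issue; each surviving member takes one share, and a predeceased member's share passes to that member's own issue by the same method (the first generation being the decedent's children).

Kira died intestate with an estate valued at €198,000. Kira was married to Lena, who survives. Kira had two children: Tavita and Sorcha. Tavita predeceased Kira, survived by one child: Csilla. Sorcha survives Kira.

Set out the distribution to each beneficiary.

The spouse counts as an additional share at the children's level, so there are 3 primary shares of €66,000. Lena takes one such share (€66,000).
The children's combined portion (€132,000) is divided into 2 shares of €66,000: Sorcha takes €66,000; Tavita's €66,000 share passes to Tavita's issue.
Tavita's share (€66,000) passes entirely to Csilla.

Lena: €66,000; Csilla: €66,000; Sorcha: €66,000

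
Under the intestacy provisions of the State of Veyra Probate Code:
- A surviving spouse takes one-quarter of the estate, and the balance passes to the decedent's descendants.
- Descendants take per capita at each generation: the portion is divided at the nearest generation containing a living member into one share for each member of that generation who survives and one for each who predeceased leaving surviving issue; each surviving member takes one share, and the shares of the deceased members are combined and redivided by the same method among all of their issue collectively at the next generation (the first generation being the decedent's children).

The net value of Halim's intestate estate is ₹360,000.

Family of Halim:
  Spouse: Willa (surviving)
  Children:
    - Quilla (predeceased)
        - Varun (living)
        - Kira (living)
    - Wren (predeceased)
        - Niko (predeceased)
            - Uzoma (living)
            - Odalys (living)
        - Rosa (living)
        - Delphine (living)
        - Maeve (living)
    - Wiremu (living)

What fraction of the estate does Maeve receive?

Maeve receives 1/12 of the estate.

Willa takes one-quarter of ₹360,000 = ₹90,000. The remaining ₹270,000 passes to the descendants.
The descendants' portion (₹270,000) is divided at the children's generation into 3 shares of ₹90,000. Wiremu takes ₹90,000. The 2 shares of the deceased (Quilla and Wren) are combined into a pool of ₹180,000.
That pool (₹180,000) is divided at the grandchildren's generation into 6 shares of ₹30,000. Varun, Kira, Rosa, Delphine, and Maeve each take ₹30,000. The remaining share for the deceased Niko (₹30,000) is carried to the next generation.
That pool (₹30,000) is divided at the great-grandchildren's generation equally among Uzoma and Odalys: ₹15,000 each.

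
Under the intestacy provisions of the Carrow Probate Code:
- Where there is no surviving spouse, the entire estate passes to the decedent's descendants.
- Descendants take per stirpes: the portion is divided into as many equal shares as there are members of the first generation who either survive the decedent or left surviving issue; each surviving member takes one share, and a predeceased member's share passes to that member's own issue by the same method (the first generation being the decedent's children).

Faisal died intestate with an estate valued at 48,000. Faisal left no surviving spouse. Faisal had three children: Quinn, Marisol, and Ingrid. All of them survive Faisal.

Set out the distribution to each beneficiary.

Quinn: 16,000; Marisol: 16,000; Ingrid: 16,000

The entire 48,000 passes to the descendants.
That amount (48,000) is divided into 3 shares of 16,000: Quinn, Marisol, and Ingrid each take 16,000.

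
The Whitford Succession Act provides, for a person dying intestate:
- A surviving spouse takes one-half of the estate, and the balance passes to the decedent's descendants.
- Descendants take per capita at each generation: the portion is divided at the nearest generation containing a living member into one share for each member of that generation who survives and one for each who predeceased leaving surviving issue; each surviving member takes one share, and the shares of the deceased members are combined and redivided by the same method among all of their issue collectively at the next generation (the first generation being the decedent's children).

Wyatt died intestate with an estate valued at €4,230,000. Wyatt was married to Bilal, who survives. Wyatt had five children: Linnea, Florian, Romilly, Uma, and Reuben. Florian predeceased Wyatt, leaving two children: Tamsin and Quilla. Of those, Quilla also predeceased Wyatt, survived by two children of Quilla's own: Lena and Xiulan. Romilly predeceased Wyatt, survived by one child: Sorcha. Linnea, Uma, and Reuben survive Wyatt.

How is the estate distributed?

Bilal: €2,115,000; Linnea: €423,000; Tamsin: €282,000; Lena: €141,000; Xiulan: €141,000; Sorcha: €282,000; Uma: €423,000; Reuben: €423,000

Bilal takes one-half of €4,230,000 = €2,115,000. The remaining €2,115,000 passes to the descendants.
The descendants' portion (€2,115,000) is divided at the children's generation into 5 shares of €423,000. Linnea, Uma, and Reuben each take €423,000. The 2 shares of the deceased (Florian and Romilly) are combined into a pool of €846,000.
That pool (€846,000) is divided at the grandchildren's generation into 3 shares of €282,000. Tamsin and Sorcha each take €282,000. The remaining share for the deceased Quilla (€282,000) is carried to the next generation.
That pool (€282,000) is divided at the great-grandchildren's generation equally among Lena and Xiulan: €141,000 each.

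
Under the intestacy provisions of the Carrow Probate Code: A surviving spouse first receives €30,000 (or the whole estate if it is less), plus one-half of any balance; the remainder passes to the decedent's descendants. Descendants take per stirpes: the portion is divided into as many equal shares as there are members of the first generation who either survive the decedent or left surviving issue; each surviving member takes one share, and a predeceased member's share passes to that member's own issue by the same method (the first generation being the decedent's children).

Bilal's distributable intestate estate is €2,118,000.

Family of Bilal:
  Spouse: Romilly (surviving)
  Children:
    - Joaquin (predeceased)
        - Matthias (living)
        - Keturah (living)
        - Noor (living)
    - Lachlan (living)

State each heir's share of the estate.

Romilly: €1,074,000; Matthias: €174,000; Keturah: €174,000; Noor: €174,000; Lachlan: €522,000

Romilly first takes €30,000, leaving a balance of €2,088,000. Romilly then takes one-half of the balance (€1,044,000), for a total of €1,074,000. The remaining €1,044,000 passes to the descendants.
The descendants' portion (€1,044,000) is divided into 2 shares of €522,000: Lachlan takes €522,000; Joaquin's €522,000 share passes to Joaquin's issue.
Joaquin's share (€522,000) is divided into 3 shares of €174,000: Matthias, Keturah, and Noor each take €174,000.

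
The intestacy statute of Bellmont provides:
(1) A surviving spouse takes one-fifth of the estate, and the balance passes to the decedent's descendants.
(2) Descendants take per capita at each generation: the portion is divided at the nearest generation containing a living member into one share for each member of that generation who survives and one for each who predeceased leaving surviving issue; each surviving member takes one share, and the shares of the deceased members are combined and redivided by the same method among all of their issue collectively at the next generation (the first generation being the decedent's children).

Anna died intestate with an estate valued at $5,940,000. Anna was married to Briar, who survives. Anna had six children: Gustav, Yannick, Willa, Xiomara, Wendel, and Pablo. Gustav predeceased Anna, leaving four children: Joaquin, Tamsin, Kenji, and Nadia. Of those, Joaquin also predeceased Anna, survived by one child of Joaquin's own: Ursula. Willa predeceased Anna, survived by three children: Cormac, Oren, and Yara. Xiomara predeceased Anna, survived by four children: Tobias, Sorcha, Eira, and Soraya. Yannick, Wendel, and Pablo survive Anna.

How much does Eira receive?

Briar takes one-fifth of $5,940,000 = $1,188,000. The remaining $4,752,000 passes to the descendants.
The descendants' portion ($4,752,000) is divided at the children's generation into 6 shares of $792,000. Yannick, Wendel, and Pablo each take $792,000. The 3 shares of the deceased (Gustav, Willa, and Xiomara) are combined into a pool of $2,376,000.
That pool ($2,376,000) is divided at the grandchildren's generation into 11 shares of $216,000. Tamsin, Kenji, Nadia, Cormac, Oren, Yara, Tobias, Sorcha, Eira, and Soraya each take $216,000. The remaining share for the deceased Joaquin ($216,000) is carried to the next generation.
That pool ($216,000) passes entirely to Ursula, the sole taker at the great-grandchildren's generation.

Eira receives $216,000.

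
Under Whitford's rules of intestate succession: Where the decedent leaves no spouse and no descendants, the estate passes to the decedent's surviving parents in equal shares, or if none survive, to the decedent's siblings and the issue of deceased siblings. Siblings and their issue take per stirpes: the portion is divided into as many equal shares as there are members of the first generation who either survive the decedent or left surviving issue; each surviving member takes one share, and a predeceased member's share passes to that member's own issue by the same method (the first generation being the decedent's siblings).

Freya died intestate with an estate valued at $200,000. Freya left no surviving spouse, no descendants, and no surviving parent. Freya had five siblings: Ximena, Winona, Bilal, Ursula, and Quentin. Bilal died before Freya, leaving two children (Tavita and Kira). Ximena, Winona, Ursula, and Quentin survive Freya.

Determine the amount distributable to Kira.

Kira receives $20,000.

The entire $200,000 passes to the siblings and their issue.
That amount ($200,000) is divided into 5 shares of $40,000: Ximena, Winona, Ursula, and Quentin each take $40,000; Bilal's $40,000 share passes to Bilal's issue.
Bilal's share ($40,000) is divided into 2 shares of $20,000: Tavita and Kira each take $20,000.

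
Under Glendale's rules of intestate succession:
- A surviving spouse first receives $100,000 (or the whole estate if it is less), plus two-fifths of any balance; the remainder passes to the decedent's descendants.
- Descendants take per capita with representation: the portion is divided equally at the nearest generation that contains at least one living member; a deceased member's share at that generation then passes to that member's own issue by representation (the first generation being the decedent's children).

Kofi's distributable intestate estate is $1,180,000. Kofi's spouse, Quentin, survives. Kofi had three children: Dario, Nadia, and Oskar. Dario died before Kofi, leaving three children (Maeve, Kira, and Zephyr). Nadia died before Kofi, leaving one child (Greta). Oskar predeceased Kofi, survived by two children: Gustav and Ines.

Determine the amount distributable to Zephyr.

Zephyr receives $108,000.

Quentin first takes $100,000, leaving a balance of $1,080,000. Quentin then takes two-fifths of the balance ($432,000), for a total of $532,000. The remaining $648,000 passes to the descendants.
No child survives, so the initial division is made at the grandchildren's generation.
The descendants' portion ($648,000) is divided into 6 shares of $108,000: Maeve, Kira, Zephyr, Greta, Gustav, and Ines each take $108,000.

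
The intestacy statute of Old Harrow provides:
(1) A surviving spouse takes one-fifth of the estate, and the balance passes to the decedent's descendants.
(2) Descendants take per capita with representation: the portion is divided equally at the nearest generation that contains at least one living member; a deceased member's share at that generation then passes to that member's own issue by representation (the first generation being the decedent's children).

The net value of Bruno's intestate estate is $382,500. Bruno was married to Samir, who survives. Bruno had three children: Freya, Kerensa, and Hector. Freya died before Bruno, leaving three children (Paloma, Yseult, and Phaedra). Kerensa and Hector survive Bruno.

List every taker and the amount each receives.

Samir takes one-fifth of $382,500 = $76,500. The remaining $306,000 passes to the descendants.
The descendants' portion ($306,000) is divided into 3 shares of $102,000: Kerensa and Hector each take $102,000; Freya's $102,000 share passes to Freya's issue.
Freya's share ($102,000) is divided into 3 shares of $34,000: Paloma, Yseult, and Phaedra each take $34,000.

Samir: $76,500; Paloma: $34,000; Yseult: $34,000; Phaedra: $34,000; Kerensa: $102,000; Hector: $102,000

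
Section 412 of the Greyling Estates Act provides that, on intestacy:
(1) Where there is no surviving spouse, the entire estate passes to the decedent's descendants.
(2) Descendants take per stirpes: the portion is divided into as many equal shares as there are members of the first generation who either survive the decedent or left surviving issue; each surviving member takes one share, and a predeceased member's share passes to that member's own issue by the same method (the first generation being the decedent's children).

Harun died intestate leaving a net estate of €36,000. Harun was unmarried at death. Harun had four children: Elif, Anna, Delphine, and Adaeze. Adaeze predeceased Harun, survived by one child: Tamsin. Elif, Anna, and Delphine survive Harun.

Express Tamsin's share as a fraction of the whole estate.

The entire €36,000 passes to the descendants.
That amount (€36,000) is divided into 4 shares of €9,000: Elif, Anna, and Delphine each take €9,000; Adaeze's €9,000 share passes to Adaeze's issue.
Adaeze's share (€9,000) passes entirely to Tamsin.

Tamsin receives 1/4 of the estate.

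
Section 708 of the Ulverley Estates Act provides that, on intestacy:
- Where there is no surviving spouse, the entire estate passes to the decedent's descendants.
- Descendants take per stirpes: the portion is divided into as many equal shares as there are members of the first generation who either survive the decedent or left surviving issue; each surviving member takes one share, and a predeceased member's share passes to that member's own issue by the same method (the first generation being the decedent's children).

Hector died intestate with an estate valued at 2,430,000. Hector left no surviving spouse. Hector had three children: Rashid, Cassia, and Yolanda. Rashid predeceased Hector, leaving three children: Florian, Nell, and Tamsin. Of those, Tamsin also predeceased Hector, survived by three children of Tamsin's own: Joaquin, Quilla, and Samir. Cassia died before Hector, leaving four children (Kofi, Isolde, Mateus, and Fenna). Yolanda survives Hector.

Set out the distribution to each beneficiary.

The entire 2,430,000 passes to the descendants.
That amount (2,430,000) is divided into 3 shares of 810,000: Yolanda takes 810,000; Rashid's 810,000 share passes to Rashid's issue; Cassia's 810,000 share passes to Cassia's issue.
Rashid's share (810,000) is divided into 3 shares of 270,000: Florian and Nell each take 270,000; Tamsin's 270,000 share passes to Tamsin's issue.
Tamsin's share (270,000) is divided into 3 shares of 90,000: Joaquin, Quilla, and Samir each take 90,000.
Cassia's share (810,000) is divided into 4 shares of 202,500: Kofi, Isolde, Mateus, and Fenna each take 202,500.

Florian: 270,000; Nell: 270,000; Joaquin: 90,000; Quilla: 90,000; Samir: 90,000; Kofi: 202,500; Isolde: 202,500; Mateus: 202,500; Fenna: 202,500; Yolanda: 810,000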